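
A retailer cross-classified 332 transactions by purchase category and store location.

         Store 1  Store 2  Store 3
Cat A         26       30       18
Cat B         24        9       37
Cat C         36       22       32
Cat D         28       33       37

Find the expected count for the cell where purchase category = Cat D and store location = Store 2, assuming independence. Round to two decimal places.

Row total (Cat D) = 98; column total (Store 2) = 94; grand total N = 332.
Expected count = (row total × column total) / N = 98 × 94 / 332 = 27.75.

27.75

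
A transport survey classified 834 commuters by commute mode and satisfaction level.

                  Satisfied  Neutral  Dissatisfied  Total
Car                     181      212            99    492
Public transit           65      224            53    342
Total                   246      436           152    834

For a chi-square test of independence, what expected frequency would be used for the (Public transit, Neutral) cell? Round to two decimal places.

Row total (Public transit) = 342; column total (Neutral) = 436; grand total N = 834.
Expected count = (row total × column total) / N = 342 × 436 / 834 = 178.79.

178.79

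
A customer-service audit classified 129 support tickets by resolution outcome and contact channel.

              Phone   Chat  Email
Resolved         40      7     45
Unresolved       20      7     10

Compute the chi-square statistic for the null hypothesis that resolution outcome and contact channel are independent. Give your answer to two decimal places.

Row totals: 92, 37. Column totals: 60, 14, 55. Grand total N = 129.
Expected counts (row total × column total / N):
  Resolved, Phone: 92×60/129 = 42.791
  Resolved, Chat: 92×14/129 = 9.984
  Resolved, Email: 92×55/129 = 39.225
  Unresolved, Phone: 37×60/129 = 17.209
  Unresolved, Chat: 37×14/129 = 4.016
  Unresolved, Email: 37×55/129 = 15.775
Contributions (O − E)²/E:
  (40 − 42.791)²/42.791 = 0.1820
  (7 − 9.984)²/9.984 = 0.8919
  (45 − 39.225)²/39.225 = 0.8502
  (20 − 17.209)²/17.209 = 0.4527
  (7 − 4.016)²/4.016 = 2.2172
  (10 − 15.775)²/15.775 = 2.1141
χ² = 0.1820 + 0.8919 + 0.8502 + 0.4527 + 2.2172 + 2.1141 = 6.71

6.71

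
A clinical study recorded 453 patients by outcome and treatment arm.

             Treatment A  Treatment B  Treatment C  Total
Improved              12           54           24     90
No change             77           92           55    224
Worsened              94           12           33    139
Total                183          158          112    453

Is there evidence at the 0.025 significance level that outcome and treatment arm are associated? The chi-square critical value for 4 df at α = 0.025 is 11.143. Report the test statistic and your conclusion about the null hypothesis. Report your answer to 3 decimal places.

90.233; reject H₀

Grand total N = 453.
Expected counts (row total × column total / N):
  Improved, Treatment A: 90×183/453 = 36.3576
  Improved, Treatment B: 90×158/453 = 31.3907
  Improved, Treatment C: 90×112/453 = 22.2517
  No change, Treatment A: 224×183/453 = 90.4901
  No change, Treatment B: 224×158/453 = 78.1280
  No change, Treatment C: 224×112/453 = 55.3819
  Worsened, Treatment A: 139×183/453 = 56.1523
  Worsened, Treatment B: 139×158/453 = 48.4812
  Worsened, Treatment C: 139×112/453 = 34.3664
Contributions (O − E)²/E:
  (12 − 36.3576)²/36.3576 = 16.3183
  (54 − 31.3907)²/31.3907 = 16.2845
  (24 − 22.2517)²/22.2517 = 0.1374
  (77 − 90.4901)²/90.4901 = 2.0111
  (92 − 78.1280)²/78.1280 = 2.4630
  (55 − 55.3819)²/55.3819 = 0.0026
  (94 − 56.1523)²/56.1523 = 25.5101
  (12 − 48.4812)²/48.4812 = 27.4514
  (33 − 34.3664)²/34.3664 = 0.0543
χ² = 16.3183 + 16.2845 + 0.1374 + 2.0111 + 2.4630 + 0.0026 + 25.5101 + 27.4514 + 0.0543 = 90.233
df = (3−1)(3−1) = 4. Since 90.233 > 11.143, reject the null hypothesis of independence at α = 0.025.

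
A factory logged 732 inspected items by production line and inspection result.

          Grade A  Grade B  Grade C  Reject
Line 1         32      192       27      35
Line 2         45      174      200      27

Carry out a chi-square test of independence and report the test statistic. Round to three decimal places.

106.052

Row totals: 286, 446. Column totals: 77, 366, 227, 62. Grand total N = 732.
Expected counts (row total × column total / N):
  Line 1, Grade A: 286×77/732 = 30.0847
  Line 1, Grade B: 286×366/732 = 143.0000
  Line 1, Grade C: 286×227/732 = 88.6913
  Line 1, Reject: 286×62/732 = 24.2240
  Line 2, Grade A: 446×77/732 = 46.9153
  Line 2, Grade B: 446×366/732 = 223.0000
  Line 2, Grade C: 446×227/732 = 138.3087
  Line 2, Reject: 446×62/732 = 37.7760
Contributions (O − E)²/E:
  (32 − 30.0847)²/30.0847 = 0.1219
  (192 − 143.0000)²/143.0000 = 16.7902
  (27 − 88.6913)²/88.6913 = 42.9108
  (35 − 24.2240)²/24.2240 = 4.7937
  (45 − 46.9153)²/46.9153 = 0.0782
  (174 − 223.0000)²/223.0000 = 10.7668
  (200 − 138.3087)²/138.3087 = 27.5168
  (27 − 37.7760)²/37.7760 = 3.0740
χ² = 0.1219 + 16.7902 + 42.9108 + 4.7937 + 0.0782 + 10.7668 + 27.5168 + 3.0740 = 106.052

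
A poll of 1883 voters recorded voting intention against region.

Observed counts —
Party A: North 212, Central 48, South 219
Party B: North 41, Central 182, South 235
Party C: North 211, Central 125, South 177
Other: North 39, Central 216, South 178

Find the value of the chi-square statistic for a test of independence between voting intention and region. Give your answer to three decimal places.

356.332

Row totals: 479, 458, 513, 433. Column totals: 503, 571, 809. Grand total N = 1883.
Expected counts (row total × column total / N):
  Party A, North: 479×503/1883 = 127.9538
  Party A, Central: 479×571/1883 = 145.2517
  Party A, South: 479×809/1883 = 205.7945
  Party B, North: 458×503/1883 = 122.3441
  Party B, Central: 458×571/1883 = 138.8837
  Party B, South: 458×809/1883 = 196.7722
  Party C, North: 513×503/1883 = 137.0361
  Party C, Central: 513×571/1883 = 155.5619
  Party C, South: 513×809/1883 = 220.4020
  Other, North: 433×503/1883 = 115.6660
  Other, Central: 433×571/1883 = 131.3027
  Other, South: 433×809/1883 = 186.0313
Contributions (O − E)²/E:
  (212 − 127.9538)²/127.9538 = 55.2056
  (48 − 145.2517)²/145.2517 = 65.1138
  (219 − 205.7945)²/205.7945 = 0.8474
  (41 − 122.3441)²/122.3441 = 54.0840
  (182 − 138.8837)²/138.8837 = 13.3854
  (235 − 196.7722)²/196.7722 = 7.4267
  (211 − 137.0361)²/137.0361 = 39.9213
  (125 − 155.5619)²/155.5619 = 6.0042
  (177 − 220.4020)²/220.4020 = 8.5468
  (39 − 115.6660)²/115.6660 = 50.8159
  (216 − 131.3027)²/131.3027 = 54.6343
  (178 − 186.0313)²/186.0313 = 0.3467
χ² = 55.2056 + 65.1138 + 0.8474 + 54.0840 + 13.3854 + 7.4267 + 39.9213 + 6.0042 + 8.5468 + 50.8159 + 54.6343 + 0.3467 = 356.332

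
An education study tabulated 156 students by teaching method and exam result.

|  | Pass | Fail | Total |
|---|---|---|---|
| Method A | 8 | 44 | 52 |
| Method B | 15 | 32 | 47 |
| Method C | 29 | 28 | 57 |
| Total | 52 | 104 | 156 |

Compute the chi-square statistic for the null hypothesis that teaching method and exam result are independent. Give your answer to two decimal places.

Grand total N = 156.
Expected counts (row total × column total / N):
  Method A, Pass: 52×52/156 = 17.333
  Method A, Fail: 52×104/156 = 34.667
  Method B, Pass: 47×52/156 = 15.667
  Method B, Fail: 47×104/156 = 31.333
  Method C, Pass: 57×52/156 = 19.000
  Method C, Fail: 57×104/156 = 38.000
Contributions (O − E)²/E:
  (8 − 17.333)²/17.333 = 5.0254
  (44 − 34.667)²/34.667 = 2.5126
  (15 − 15.667)²/15.667 = 0.0284
  (32 − 31.333)²/31.333 = 0.0142
  (29 − 19.000)²/19.000 = 5.2632
  (28 − 38.000)²/38.000 = 2.6316
χ² = 5.0254 + 2.5126 + 0.0284 + 0.0142 + 5.2632 + 2.6316 = 15.48

15.48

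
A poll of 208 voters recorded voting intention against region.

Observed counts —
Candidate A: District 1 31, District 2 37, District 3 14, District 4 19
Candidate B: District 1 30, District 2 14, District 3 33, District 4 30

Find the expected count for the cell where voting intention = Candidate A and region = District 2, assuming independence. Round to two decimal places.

24.76

Row total (Candidate A) = 101; column total (District 2) = 51; grand total N = 208.
Expected count = (row total × column total) / N = 101 × 51 / 208 = 24.76.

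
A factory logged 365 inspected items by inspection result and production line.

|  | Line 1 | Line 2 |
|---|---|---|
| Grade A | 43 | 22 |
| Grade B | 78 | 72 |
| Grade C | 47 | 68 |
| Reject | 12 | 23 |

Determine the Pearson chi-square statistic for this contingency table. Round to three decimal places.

Row totals: 65, 150, 115, 35. Column totals: 180, 185. Grand total N = 365.
Expected counts (row total × column total / N):
  Grade A, Line 1: 65×180/365 = 32.0548
  Grade A, Line 2: 65×185/365 = 32.9452
  Grade B, Line 1: 150×180/365 = 73.9726
  Grade B, Line 2: 150×185/365 = 76.0274
  Grade C, Line 1: 115×180/365 = 56.7123
  Grade C, Line 2: 115×185/365 = 58.2877
  Reject, Line 1: 35×180/365 = 17.2603
  Reject, Line 2: 35×185/365 = 17.7397
Contributions (O − E)²/E:
  (43 − 32.0548)²/32.0548 = 3.7373
  (22 − 32.9452)²/32.9452 = 3.6363
  (78 − 73.9726)²/73.9726 = 0.2193
  (72 − 76.0274)²/76.0274 = 0.2133
  (47 − 56.7123)²/56.7123 = 1.6633
  (68 − 58.2877)²/58.2877 = 1.6183
  (12 − 17.2603)²/17.2603 = 1.6031
  (23 − 17.7397)²/17.7397 = 1.5598
χ² = 3.7373 + 3.6363 + 0.2193 + 0.2133 + 1.6633 + 1.6183 + 1.6031 + 1.5598 = 14.251

14.251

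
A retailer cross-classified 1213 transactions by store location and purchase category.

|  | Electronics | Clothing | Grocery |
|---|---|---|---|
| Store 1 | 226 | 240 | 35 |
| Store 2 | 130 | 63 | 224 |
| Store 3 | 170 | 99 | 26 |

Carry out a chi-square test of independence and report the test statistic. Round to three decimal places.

349.645

Row totals: 501, 417, 295. Column totals: 526, 402, 285. Grand total N = 1213.
Expected counts (row total × column total / N):
  Store 1, Electronics: 501×526/1213 = 217.2514
  Store 1, Clothing: 501×402/1213 = 166.0363
  Store 1, Grocery: 501×285/1213 = 117.7123
  Store 2, Electronics: 417×526/1213 = 180.8261
  Store 2, Clothing: 417×402/1213 = 138.1979
  Store 2, Grocery: 417×285/1213 = 97.9761
  Store 3, Electronics: 295×526/1213 = 127.9225
  Store 3, Clothing: 295×402/1213 = 97.7659
  Store 3, Grocery: 295×285/1213 = 69.3116
Contributions (O − E)²/E:
  (226 − 217.2514)²/217.2514 = 0.3523
  (240 − 166.0363)²/166.0363 = 32.9484
  (35 − 117.7123)²/117.7123 = 58.1190
  (130 − 180.8261)²/180.8261 = 14.2861
  (63 − 138.1979)²/138.1979 = 40.9176
  (224 − 97.9761)²/97.9761 = 162.1010
  (170 − 127.9225)²/127.9225 = 13.8405
  (99 − 97.7659)²/97.7659 = 0.0156
  (26 − 69.3116)²/69.3116 = 27.0647
χ² = 0.3523 + 32.9484 + 58.1190 + 14.2861 + 40.9176 + 162.1010 + 13.8405 + 0.0156 + 27.0647 = 349.645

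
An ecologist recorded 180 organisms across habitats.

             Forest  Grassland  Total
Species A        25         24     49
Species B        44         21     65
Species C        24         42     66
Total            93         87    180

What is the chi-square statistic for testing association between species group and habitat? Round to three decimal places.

12.882

Grand total N = 180.
Expected counts (row total × column total / N):
  Species A, Forest: 49×93/180 = 25.3167
  Species A, Grassland: 49×87/180 = 23.6833
  Species B, Forest: 65×93/180 = 33.5833
  Species B, Grassland: 65×87/180 = 31.4167
  Species C, Forest: 66×93/180 = 34.1000
  Species C, Grassland: 66×87/180 = 31.9000
Contributions (O − E)²/E:
  (25 − 25.3167)²/25.3167 = 0.0040
  (24 − 23.6833)²/23.6833 = 0.0042
  (44 − 33.5833)²/33.5833 = 3.2310
  (21 − 31.4167)²/31.4167 = 3.4538
  (24 − 34.1000)²/34.1000 = 2.9915
  (42 − 31.9000)²/31.9000 = 3.1978
χ² = 0.0040 + 0.0042 + 3.2310 + 3.4538 + 2.9915 + 3.1978 = 12.882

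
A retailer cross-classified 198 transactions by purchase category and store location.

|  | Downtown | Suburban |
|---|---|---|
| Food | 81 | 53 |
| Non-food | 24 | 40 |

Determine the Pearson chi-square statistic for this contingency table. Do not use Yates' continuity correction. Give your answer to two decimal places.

9.16

Row totals: 134, 64. Column totals: 105, 93. Grand total N = 198.
Expected counts (row total × column total / N):
  Food, Downtown: 134×105/198 = 71.061
  Food, Suburban: 134×93/198 = 62.939
  Non-food, Downtown: 64×105/198 = 33.939
  Non-food, Suburban: 64×93/198 = 30.061
Contributions (O − E)²/E:
  (81 − 71.061)²/71.061 = 1.3901
  (53 − 62.939)²/62.939 = 1.5695
  (24 − 33.939)²/33.939 = 2.9106
  (40 − 30.061)²/30.061 = 3.2861
χ² = 1.3901 + 1.5695 + 2.9106 + 3.2861 = 9.16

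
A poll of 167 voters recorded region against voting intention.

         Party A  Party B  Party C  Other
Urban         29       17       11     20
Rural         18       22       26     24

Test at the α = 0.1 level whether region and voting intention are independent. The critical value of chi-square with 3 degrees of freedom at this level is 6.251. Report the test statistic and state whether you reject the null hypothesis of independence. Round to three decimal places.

8.701; reject H₀

Row totals: 77, 90. Column totals: 47, 39, 37, 44. Grand total N = 167.
Expected counts (row total × column total / N):
  Urban, Party A: 77×47/167 = 21.6707
  Urban, Party B: 77×39/167 = 17.9820
  Urban, Party C: 77×37/167 = 17.0599
  Urban, Other: 77×44/167 = 20.2874
  Rural, Party A: 90×47/167 = 25.3293
  Rural, Party B: 90×39/167 = 21.0180
  Rural, Party C: 90×37/167 = 19.9401
  Rural, Other: 90×44/167 = 23.7126
Contributions (O − E)²/E:
  (29 − 21.6707)²/21.6707 = 2.4789
  (17 − 17.9820)²/17.9820 = 0.0536
  (11 − 17.0599)²/17.0599 = 2.1526
  (20 − 20.2874)²/20.2874 = 0.0041
  (18 − 25.3293)²/25.3293 = 2.1208
  (22 − 21.0180)²/21.0180 = 0.0459
  (26 − 19.9401)²/19.9401 = 1.8416
  (24 − 23.7126)²/23.7126 = 0.0035
χ² = 2.4789 + 0.0536 + 2.1526 + 0.0041 + 2.1208 + 0.0459 + 1.8416 + 0.0035 = 8.701
df = (2−1)(4−1) = 3. Since 8.701 > 6.251, reject the null hypothesis of independence at α = 0.1.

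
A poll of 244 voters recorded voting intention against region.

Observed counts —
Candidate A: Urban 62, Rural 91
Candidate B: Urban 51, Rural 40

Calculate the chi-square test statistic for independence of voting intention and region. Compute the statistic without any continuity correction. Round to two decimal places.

5.53

Row totals: 153, 91. Column totals: 113, 131. Grand total N = 244.
Expected counts (row total × column total / N):
  Candidate A, Urban: 153×113/244 = 70.857
  Candidate A, Rural: 153×131/244 = 82.143
  Candidate B, Urban: 91×113/244 = 42.143
  Candidate B, Rural: 91×131/244 = 48.857
Contributions (O − E)²/E:
  (62 − 70.857)²/70.857 = 1.1071
  (91 − 82.143)²/82.143 = 0.9550
  (51 − 42.143)²/42.143 = 1.8614
  (40 − 48.857)²/48.857 = 1.6056
χ² = 1.1071 + 0.9550 + 1.8614 + 1.6056 = 5.53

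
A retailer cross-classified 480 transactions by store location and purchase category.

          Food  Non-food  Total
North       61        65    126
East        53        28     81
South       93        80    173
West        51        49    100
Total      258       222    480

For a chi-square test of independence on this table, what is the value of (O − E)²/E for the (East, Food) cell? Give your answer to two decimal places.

Row total (East) = 81; column total (Food) = 258; N = 480.
Expected count E = 81 × 258 / 480 = 43.538.
Contribution = (O − E)²/E = (53 − 43.538)² / 43.538 = 2.06.

2.06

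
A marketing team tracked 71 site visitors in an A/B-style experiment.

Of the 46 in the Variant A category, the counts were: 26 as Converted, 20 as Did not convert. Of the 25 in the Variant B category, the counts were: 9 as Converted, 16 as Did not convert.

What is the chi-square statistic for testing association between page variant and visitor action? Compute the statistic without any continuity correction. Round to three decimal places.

2.729

Row totals: 46, 25. Column totals: 35, 36. Grand total N = 71.
Expected counts (row total × column total / N):
  Variant A, Converted: 46×35/71 = 22.67606
  Variant A, Did not convert: 46×36/71 = 23.32394
  Variant B, Converted: 25×35/71 = 12.32394
  Variant B, Did not convert: 25×36/71 = 12.67606
Contributions (O − E)²/E:
  (26 − 22.67606)²/22.67606 = 0.4872
  (20 − 23.32394)²/23.32394 = 0.4737
  (9 − 12.32394)²/12.32394 = 0.8965
  (16 − 12.67606)²/12.67606 = 0.8716
χ² = 0.4872 + 0.4737 + 0.8965 + 0.8716 = 2.729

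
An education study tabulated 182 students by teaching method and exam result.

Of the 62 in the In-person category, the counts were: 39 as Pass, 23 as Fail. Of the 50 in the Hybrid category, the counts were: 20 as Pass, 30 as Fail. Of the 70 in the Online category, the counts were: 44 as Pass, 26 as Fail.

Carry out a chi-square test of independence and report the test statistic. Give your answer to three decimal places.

Row totals: 62, 50, 70. Column totals: 103, 79. Grand total N = 182.
Expected counts (row total × column total / N):
  In-person, Pass: 62×103/182 = 35.0879
  In-person, Fail: 62×79/182 = 26.9121
  Hybrid, Pass: 50×103/182 = 28.2967
  Hybrid, Fail: 50×79/182 = 21.7033
  Online, Pass: 70×103/182 = 39.6154
  Online, Fail: 70×79/182 = 30.3846
Contributions (O − E)²/E:
  (39 − 35.0879)²/35.0879 = 0.4362
  (23 − 26.9121)²/26.9121 = 0.5687
  (20 − 28.2967)²/28.2967 = 2.4326
  (30 − 21.7033)²/21.7033 = 3.1716
  (44 − 39.6154)²/39.6154 = 0.4853
  (26 − 30.3846)²/30.3846 = 0.6327
χ² = 0.4362 + 0.5687 + 2.4326 + 3.1716 + 0.4853 + 0.6327 = 7.727

7.727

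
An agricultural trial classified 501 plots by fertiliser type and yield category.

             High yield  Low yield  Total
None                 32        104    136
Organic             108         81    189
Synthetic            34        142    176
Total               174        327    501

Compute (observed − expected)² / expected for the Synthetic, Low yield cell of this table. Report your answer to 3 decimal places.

Row total (Synthetic) = 176; column total (Low yield) = 327; N = 501.
Expected count E = 176 × 327 / 501 = 114.8743.
Contribution = (O − E)²/E = (142 − 114.8743)² / 114.8743 = 6.405.

6.405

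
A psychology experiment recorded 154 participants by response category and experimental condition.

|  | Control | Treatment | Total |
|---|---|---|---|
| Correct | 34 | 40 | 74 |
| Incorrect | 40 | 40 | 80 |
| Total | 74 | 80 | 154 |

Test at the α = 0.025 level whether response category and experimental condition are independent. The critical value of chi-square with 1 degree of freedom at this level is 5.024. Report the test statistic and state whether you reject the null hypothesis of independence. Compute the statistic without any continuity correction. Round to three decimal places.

0.253; fail to reject H₀

Grand total N = 154.
Expected counts (row total × column total / N):
  Correct, Control: 74×74/154 = 35.5584
  Correct, Treatment: 74×80/154 = 38.4416
  Incorrect, Control: 80×74/154 = 38.4416
  Incorrect, Treatment: 80×80/154 = 41.5584
Contributions (O − E)²/E:
  (34 − 35.5584)²/35.5584 = 0.0683
  (40 − 38.4416)²/38.4416 = 0.0632
  (40 − 38.4416)²/38.4416 = 0.0632
  (40 − 41.5584)²/41.5584 = 0.0584
χ² = 0.0683 + 0.0632 + 0.0632 + 0.0584 = 0.253
df = (2−1)(2−1) = 1. Since 0.253 < 5.024, fail to reject the null hypothesis of independence at α = 0.025.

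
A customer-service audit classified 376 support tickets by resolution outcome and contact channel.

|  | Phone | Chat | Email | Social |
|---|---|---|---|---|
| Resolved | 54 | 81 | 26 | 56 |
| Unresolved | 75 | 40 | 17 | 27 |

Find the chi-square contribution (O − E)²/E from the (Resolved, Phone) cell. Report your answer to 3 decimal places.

5.617

Row total (Resolved) = 217; column total (Phone) = 129; N = 376.
Expected count E = 217 × 129 / 376 = 74.4495.
Contribution = (O − E)²/E = (54 − 74.4495)² / 74.4495 = 5.617.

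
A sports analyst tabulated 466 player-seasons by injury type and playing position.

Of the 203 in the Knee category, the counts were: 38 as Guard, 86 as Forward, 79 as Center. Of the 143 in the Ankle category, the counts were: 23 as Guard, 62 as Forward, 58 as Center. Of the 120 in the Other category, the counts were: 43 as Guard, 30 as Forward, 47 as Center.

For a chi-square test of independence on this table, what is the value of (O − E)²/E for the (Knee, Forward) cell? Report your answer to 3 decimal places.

Row total (Knee) = 203; column total (Forward) = 178; N = 466.
Expected count E = 203 × 178 / 466 = 77.5408.
Contribution = (O − E)²/E = (86 − 77.5408)² / 77.5408 = 0.923.

0.923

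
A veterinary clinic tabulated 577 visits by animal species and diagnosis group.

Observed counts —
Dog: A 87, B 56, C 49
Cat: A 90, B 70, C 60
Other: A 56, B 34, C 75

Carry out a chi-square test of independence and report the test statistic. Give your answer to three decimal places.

20.789

Row totals: 192, 220, 165. Column totals: 233, 160, 184. Grand total N = 577.
Expected counts (row total × column total / N):
  Dog, A: 192×233/577 = 77.5321
  Dog, B: 192×160/577 = 53.2409
  Dog, C: 192×184/577 = 61.2270
  Cat, A: 220×233/577 = 88.8388
  Cat, B: 220×160/577 = 61.0052
  Cat, C: 220×184/577 = 70.1560
  Other, A: 165×233/577 = 66.6291
  Other, B: 165×160/577 = 45.7539
  Other, C: 165×184/577 = 52.6170
Contributions (O − E)²/E:
  (87 − 77.5321)²/77.5321 = 1.1562
  (56 − 53.2409)²/53.2409 = 0.1430
  (49 − 61.2270)²/61.2270 = 2.4417
  (90 − 88.8388)²/88.8388 = 0.0152
  (70 − 61.0052)²/61.0052 = 1.3262
  (60 − 70.1560)²/70.1560 = 1.4702
  (56 − 66.6291)²/66.6291 = 1.6956
  (34 − 45.7539)²/45.7539 = 3.0195
  (75 − 52.6170)²/52.6170 = 9.5216
χ² = 1.1562 + 0.1430 + 2.4417 + 0.0152 + 1.3262 + 1.4702 + 1.6956 + 3.0195 + 9.5216 = 20.789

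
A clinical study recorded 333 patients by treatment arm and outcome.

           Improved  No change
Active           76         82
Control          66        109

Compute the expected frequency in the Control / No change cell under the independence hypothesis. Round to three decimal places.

100.375

Row total (Control) = 175; column total (No change) = 191; grand total N = 333.
Expected count = (row total × column total) / N = 175 × 191 / 333 = 100.375.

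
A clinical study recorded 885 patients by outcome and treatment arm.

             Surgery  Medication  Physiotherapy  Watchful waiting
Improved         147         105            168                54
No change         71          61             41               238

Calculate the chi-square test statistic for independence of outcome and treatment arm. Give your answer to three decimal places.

227.946

Row totals: 474, 411. Column totals: 218, 166, 209, 292. Grand total N = 885.
Expected counts (row total × column total / N):
  Improved, Surgery: 474×218/885 = 116.75932
  Improved, Medication: 474×166/885 = 88.90847
  Improved, Physiotherapy: 474×209/885 = 111.93898
  Improved, Watchful waiting: 474×292/885 = 156.39322
  No change, Surgery: 411×218/885 = 101.24068
  No change, Medication: 411×166/885 = 77.09153
  No change, Physiotherapy: 411×209/885 = 97.06102
  No change, Watchful waiting: 411×292/885 = 135.60678
Contributions (O − E)²/E:
  (147 − 116.75932)²/116.75932 = 7.8323
  (105 − 88.90847)²/88.90847 = 2.9124
  (168 − 111.93898)²/111.93898 = 28.0763
  (54 − 156.39322)²/156.39322 = 67.0385
  (71 − 101.24068)²/101.24068 = 9.0329
  (61 − 77.09153)²/77.09153 = 3.3588
  (41 − 97.06102)²/97.06102 = 32.3800
  (238 − 135.60678)²/135.60678 = 77.3145
χ² = 7.8323 + 2.9124 + 28.0763 + 67.0385 + 9.0329 + 3.3588 + 32.3800 + 77.3145 = 227.946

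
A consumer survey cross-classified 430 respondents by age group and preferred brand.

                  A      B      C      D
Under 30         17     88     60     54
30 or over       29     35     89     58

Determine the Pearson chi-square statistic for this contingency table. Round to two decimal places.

Row totals: 219, 211. Column totals: 46, 123, 149, 112. Grand total N = 430.
Expected counts (row total × column total / N):
  Under 30, A: 219×46/430 = 23.428
  Under 30, B: 219×123/430 = 62.644
  Under 30, C: 219×149/430 = 75.886
  Under 30, D: 219×112/430 = 57.042
  30 or over, A: 211×46/430 = 22.572
  30 or over, B: 211×123/430 = 60.356
  30 or over, C: 211×149/430 = 73.114
  30 or over, D: 211×112/430 = 54.958
Contributions (O − E)²/E:
  (17 − 23.428)²/23.428 = 1.7637
  (88 − 62.644)²/62.644 = 10.2632
  (60 − 75.886)²/75.886 = 3.3256
  (54 − 57.042)²/57.042 = 0.1622
  (29 − 22.572)²/22.572 = 1.8306
  (35 − 60.356)²/60.356 = 10.6522
  (89 − 73.114)²/73.114 = 3.4517
  (58 − 54.958)²/54.958 = 0.1684
χ² = 1.7637 + 10.2632 + 3.3256 + 0.1622 + 1.8306 + 10.6522 + 3.4517 + 0.1684 = 31.62

31.62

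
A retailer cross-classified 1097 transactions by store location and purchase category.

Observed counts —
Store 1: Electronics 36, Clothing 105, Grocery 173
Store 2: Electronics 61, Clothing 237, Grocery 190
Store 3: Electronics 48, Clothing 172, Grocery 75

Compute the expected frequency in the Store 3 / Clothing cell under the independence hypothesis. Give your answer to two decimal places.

Row total (Store 3) = 295; column total (Clothing) = 514; grand total N = 1097.
Expected count = (row total × column total) / N = 295 × 514 / 1097 = 138.22.

138.22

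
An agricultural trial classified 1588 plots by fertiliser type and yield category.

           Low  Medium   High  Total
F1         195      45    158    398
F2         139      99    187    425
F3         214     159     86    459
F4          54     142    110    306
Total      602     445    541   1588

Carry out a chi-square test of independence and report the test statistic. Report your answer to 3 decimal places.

193.419

Grand total N = 1588.
Expected counts (row total × column total / N):
  F1, Low: 398×602/1588 = 150.8791
  F1, Medium: 398×445/1588 = 111.5302
  F1, High: 398×541/1588 = 135.5907
  F2, Low: 425×602/1588 = 161.1146
  F2, Medium: 425×445/1588 = 119.0963
  F2, High: 425×541/1588 = 144.7890
  F3, Low: 459×602/1588 = 174.0038
  F3, Medium: 459×445/1588 = 128.6241
  F3, High: 459×541/1588 = 156.3722
  F4, Low: 306×602/1588 = 116.0025
  F4, Medium: 306×445/1588 = 85.7494
  F4, High: 306×541/1588 = 104.2481
Contributions (O − E)²/E:
  (195 − 150.8791)²/150.8791 = 12.9021
  (45 − 111.5302)²/111.5302 = 39.6867
  (158 − 135.5907)²/135.5907 = 3.7036
  (139 − 161.1146)²/161.1146 = 3.0355
  (99 − 119.0963)²/119.0963 = 3.3910
  (187 − 144.7890)²/144.7890 = 12.3060
  (214 − 174.0038)²/174.0038 = 9.1935
  (159 − 128.6241)²/128.6241 = 7.1736
  (86 − 156.3722)²/156.3722 = 31.6696
  (54 − 116.0025)²/116.0025 = 33.1399
  (142 − 85.7494)²/85.7494 = 36.8997
  (110 − 104.2481)²/104.2481 = 0.3174
χ² = 12.9021 + 39.6867 + 3.7036 + 3.0355 + 3.3910 + 12.3060 + 9.1935 + 7.1736 + 31.6696 + 33.1399 + 36.8997 + 0.3174 = 193.419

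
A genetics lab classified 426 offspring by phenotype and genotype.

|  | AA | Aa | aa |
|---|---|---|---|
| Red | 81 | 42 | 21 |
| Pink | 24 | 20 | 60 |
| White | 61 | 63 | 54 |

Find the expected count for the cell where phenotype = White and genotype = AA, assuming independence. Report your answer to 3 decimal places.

Row total (White) = 178; column total (AA) = 166; grand total N = 426.
Expected count = (row total × column total) / N = 178 × 166 / 426 = 69.362.

69.362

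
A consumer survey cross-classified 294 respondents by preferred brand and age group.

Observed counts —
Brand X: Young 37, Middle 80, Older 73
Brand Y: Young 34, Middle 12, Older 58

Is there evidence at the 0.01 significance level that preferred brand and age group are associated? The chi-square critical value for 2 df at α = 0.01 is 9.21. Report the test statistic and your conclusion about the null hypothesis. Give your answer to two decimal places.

Row totals: 190, 104. Column totals: 71, 92, 131. Grand total N = 294.
Expected counts (row total × column total / N):
  Brand X, Young: 190×71/294 = 45.884
  Brand X, Middle: 190×92/294 = 59.456
  Brand X, Older: 190×131/294 = 84.660
  Brand Y, Young: 104×71/294 = 25.116
  Brand Y, Middle: 104×92/294 = 32.544
  Brand Y, Older: 104×131/294 = 46.340
Contributions (O − E)²/E:
  (37 − 45.884)²/45.884 = 1.7201
  (80 − 59.456)²/59.456 = 7.0986
  (73 − 84.660)²/84.660 = 1.6059
  (34 − 25.116)²/25.116 = 3.1424
  (12 − 32.544)²/32.544 = 12.9688
  (58 − 46.340)²/46.340 = 2.9339
χ² = 1.7201 + 7.0986 + 1.6059 + 3.1424 + 12.9688 + 2.9339 = 29.47
df = (2−1)(3−1) = 2. Since 29.47 > 9.21, reject the null hypothesis of independence at α = 0.01.

29.47; reject H₀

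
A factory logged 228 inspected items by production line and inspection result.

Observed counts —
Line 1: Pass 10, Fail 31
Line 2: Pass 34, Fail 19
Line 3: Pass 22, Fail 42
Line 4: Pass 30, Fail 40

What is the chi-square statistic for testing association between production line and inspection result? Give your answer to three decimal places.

17.430

Row totals: 41, 53, 64, 70. Column totals: 96, 132. Grand total N = 228.
Expected counts (row total × column total / N):
  Line 1, Pass: 41×96/228 = 17.2632
  Line 1, Fail: 41×132/228 = 23.7368
  Line 2, Pass: 53×96/228 = 22.3158
  Line 2, Fail: 53×132/228 = 30.6842
  Line 3, Pass: 64×96/228 = 26.9474
  Line 3, Fail: 64×132/228 = 37.0526
  Line 4, Pass: 70×96/228 = 29.4737
  Line 4, Fail: 70×132/228 = 40.5263
Contributions (O − E)²/E:
  (10 − 17.2632)²/17.2632 = 3.0559
  (31 − 23.7368)²/23.7368 = 2.2225
  (34 − 22.3158)²/22.3158 = 6.1177
  (19 − 30.6842)²/30.6842 = 4.4492
  (22 − 26.9474)²/26.9474 = 0.9083
  (42 − 37.0526)²/37.0526 = 0.6606
  (30 − 29.4737)²/29.4737 = 0.0094
  (40 − 40.5263)²/40.5263 = 0.0068
χ² = 3.0559 + 2.2225 + 6.1177 + 4.4492 + 0.9083 + 0.6606 + 0.0094 + 0.0068 = 17.430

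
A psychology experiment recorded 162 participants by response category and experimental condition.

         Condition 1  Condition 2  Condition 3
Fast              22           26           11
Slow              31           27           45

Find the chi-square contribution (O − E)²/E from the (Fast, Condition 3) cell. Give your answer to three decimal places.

Row total (Fast) = 59; column total (Condition 3) = 56; N = 162.
Expected count E = 59 × 56 / 162 = 20.3951.
Contribution = (O − E)²/E = (11 − 20.3951)² / 20.3951 = 4.328.

4.328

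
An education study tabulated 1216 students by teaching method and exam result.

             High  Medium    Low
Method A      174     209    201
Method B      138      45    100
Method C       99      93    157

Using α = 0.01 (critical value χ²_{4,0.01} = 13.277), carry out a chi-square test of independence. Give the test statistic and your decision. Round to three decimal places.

58.606; reject H₀

Row totals: 584, 283, 349. Column totals: 411, 347, 458. Grand total N = 1216.
Expected counts (row total × column total / N):
  Method A, High: 584×411/1216 = 197.3882
  Method A, Medium: 584×347/1216 = 166.6513
  Method A, Low: 584×458/1216 = 219.9605
  Method B, High: 283×411/1216 = 95.6521
  Method B, Medium: 283×347/1216 = 80.7574
  Method B, Low: 283×458/1216 = 106.5905
  Method C, High: 349×411/1216 = 117.9597
  Method C, Medium: 349×347/1216 = 99.5913
  Method C, Low: 349×458/1216 = 131.4490
Contributions (O − E)²/E:
  (174 − 197.3882)²/197.3882 = 2.7712
  (209 − 166.6513)²/166.6513 = 10.7615
  (201 − 219.9605)²/219.9605 = 1.6344
  (138 − 95.6521)²/95.6521 = 18.7486
  (45 − 80.7574)²/80.7574 = 15.8325
  (100 − 106.5905)²/106.5905 = 0.4075
  (99 − 117.9597)²/117.9597 = 3.0474
  (93 − 99.5913)²/99.5913 = 0.4362
  (157 − 131.4490)²/131.4490 = 4.9666
χ² = 2.7712 + 10.7615 + 1.6344 + 18.7486 + 15.8325 + 0.4075 + 3.0474 + 0.4362 + 4.9666 = 58.606
df = (3−1)(3−1) = 4. Since 58.606 > 13.277, reject the null hypothesis of independence at α = 0.01.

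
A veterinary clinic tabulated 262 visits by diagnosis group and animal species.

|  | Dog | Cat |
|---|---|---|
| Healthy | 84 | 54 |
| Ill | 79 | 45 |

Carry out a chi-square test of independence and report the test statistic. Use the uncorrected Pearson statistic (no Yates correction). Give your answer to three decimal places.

Row totals: 138, 124. Column totals: 163, 99. Grand total N = 262.
Expected counts (row total × column total / N):
  Healthy, Dog: 138×163/262 = 85.8550
  Healthy, Cat: 138×99/262 = 52.1450
  Ill, Dog: 124×163/262 = 77.1450
  Ill, Cat: 124×99/262 = 46.8550
Contributions (O − E)²/E:
  (84 − 85.8550)²/85.8550 = 0.0401
  (54 − 52.1450)²/52.1450 = 0.0660
  (79 − 77.1450)²/77.1450 = 0.0446
  (45 − 46.8550)²/46.8550 = 0.0734
χ² = 0.0401 + 0.0660 + 0.0446 + 0.0734 = 0.224

0.224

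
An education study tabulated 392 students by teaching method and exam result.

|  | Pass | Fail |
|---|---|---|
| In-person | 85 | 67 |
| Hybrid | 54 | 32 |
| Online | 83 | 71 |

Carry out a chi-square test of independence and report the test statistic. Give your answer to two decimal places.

Row totals: 152, 86, 154. Column totals: 222, 170. Grand total N = 392.
Expected counts (row total × column total / N):
  In-person, Pass: 152×222/392 = 86.082
  In-person, Fail: 152×170/392 = 65.918
  Hybrid, Pass: 86×222/392 = 48.704
  Hybrid, Fail: 86×170/392 = 37.296
  Online, Pass: 154×222/392 = 87.214
  Online, Fail: 154×170/392 = 66.786
Contributions (O − E)²/E:
  (85 − 86.082)²/86.082 = 0.0136
  (67 − 65.918)²/65.918 = 0.0178
  (54 − 48.704)²/48.704 = 0.5759
  (32 − 37.296)²/37.296 = 0.7520
  (83 − 87.214)²/87.214 = 0.2036
  (71 − 66.786)²/66.786 = 0.2659
χ² = 0.0136 + 0.0178 + 0.5759 + 0.7520 + 0.2036 + 0.2659 = 1.83

1.83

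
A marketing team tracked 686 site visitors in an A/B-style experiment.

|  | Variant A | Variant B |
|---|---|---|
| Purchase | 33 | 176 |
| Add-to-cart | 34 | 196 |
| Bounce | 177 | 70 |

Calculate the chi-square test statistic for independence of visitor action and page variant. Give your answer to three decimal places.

Row totals: 209, 230, 247. Column totals: 244, 442. Grand total N = 686.
Expected counts (row total × column total / N):
  Purchase, Variant A: 209×244/686 = 74.3382
  Purchase, Variant B: 209×442/686 = 134.6618
  Add-to-cart, Variant A: 230×244/686 = 81.8076
  Add-to-cart, Variant B: 230×442/686 = 148.1924
  Bounce, Variant A: 247×244/686 = 87.8542
  Bounce, Variant B: 247×442/686 = 159.1458
Contributions (O − E)²/E:
  (33 − 74.3382)²/74.3382 = 22.9875
  (176 − 134.6618)²/134.6618 = 12.6899
  (34 − 81.8076)²/81.8076 = 27.9383
  (196 − 148.1924)²/148.1924 = 15.4230
  (177 − 87.8542)²/87.8542 = 90.4564
  (70 − 159.1458)²/159.1458 = 49.9352
χ² = 22.9875 + 12.6899 + 27.9383 + 15.4230 + 90.4564 + 49.9352 = 219.430

219.430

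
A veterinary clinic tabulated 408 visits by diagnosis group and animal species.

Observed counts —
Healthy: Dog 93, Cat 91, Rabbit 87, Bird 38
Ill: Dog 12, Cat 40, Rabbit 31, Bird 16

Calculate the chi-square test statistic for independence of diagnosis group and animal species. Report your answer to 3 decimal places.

Row totals: 309, 99. Column totals: 105, 131, 118, 54. Grand total N = 408.
Expected counts (row total × column total / N):
  Healthy, Dog: 309×105/408 = 79.5221
  Healthy, Cat: 309×131/408 = 99.2132
  Healthy, Rabbit: 309×118/408 = 89.3676
  Healthy, Bird: 309×54/408 = 40.8971
  Ill, Dog: 99×105/408 = 25.4779
  Ill, Cat: 99×131/408 = 31.7868
  Ill, Rabbit: 99×118/408 = 28.6324
  Ill, Bird: 99×54/408 = 13.1029
Contributions (O − E)²/E:
  (93 − 79.5221)²/79.5221 = 2.2843
  (91 − 99.2132)²/99.2132 = 0.6799
  (87 − 89.3676)²/89.3676 = 0.0627
  (38 − 40.8971)²/40.8971 = 0.2052
  (12 − 25.4779)²/25.4779 = 7.1299
  (40 − 31.7868)²/31.7868 = 2.1222
  (31 − 28.6324)²/28.6324 = 0.1958
  (16 − 13.1029)²/13.1029 = 0.6406
χ² = 2.2843 + 0.6799 + 0.0627 + 0.2052 + 7.1299 + 2.1222 + 0.1958 + 0.6406 = 13.321

13.321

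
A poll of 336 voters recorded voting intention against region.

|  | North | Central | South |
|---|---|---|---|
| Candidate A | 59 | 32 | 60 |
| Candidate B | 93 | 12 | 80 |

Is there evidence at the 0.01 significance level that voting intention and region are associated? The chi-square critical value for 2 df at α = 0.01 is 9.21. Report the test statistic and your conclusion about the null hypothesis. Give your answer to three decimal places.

16.280; reject H₀

Row totals: 151, 185. Column totals: 152, 44, 140. Grand total N = 336.
Expected counts (row total × column total / N):
  Candidate A, North: 151×152/336 = 68.3095
  Candidate A, Central: 151×44/336 = 19.7738
  Candidate A, South: 151×140/336 = 62.9167
  Candidate B, North: 185×152/336 = 83.6905
  Candidate B, Central: 185×44/336 = 24.2262
  Candidate B, South: 185×140/336 = 77.0833
Contributions (O − E)²/E:
  (59 − 68.3095)²/68.3095 = 1.2687
  (32 − 19.7738)²/19.7738 = 7.5595
  (60 − 62.9167)²/62.9167 = 0.1352
  (93 − 83.6905)²/83.6905 = 1.0356
  (12 − 24.2262)²/24.2262 = 6.1702
  (80 − 77.0833)²/77.0833 = 0.1104
χ² = 1.2687 + 7.5595 + 0.1352 + 1.0356 + 6.1702 + 0.1104 = 16.280
df = (2−1)(3−1) = 2. Since 16.280 > 9.21, reject the null hypothesis of independence at α = 0.01.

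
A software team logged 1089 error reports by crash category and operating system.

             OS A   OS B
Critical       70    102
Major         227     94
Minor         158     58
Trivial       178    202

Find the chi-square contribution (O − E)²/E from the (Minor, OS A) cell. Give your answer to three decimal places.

8.385

Row total (Minor) = 216; column total (OS A) = 633; N = 1089.
Expected count E = 216 × 633 / 1089 = 125.55372.
Contribution = (O − E)²/E = (158 − 125.55372)² / 125.55372 = 8.385.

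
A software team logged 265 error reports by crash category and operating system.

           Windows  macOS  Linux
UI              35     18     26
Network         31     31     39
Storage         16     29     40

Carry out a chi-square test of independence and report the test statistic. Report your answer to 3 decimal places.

Row totals: 79, 101, 85. Column totals: 82, 78, 105. Grand total N = 265.
Expected counts (row total × column total / N):
  UI, Windows: 79×82/265 = 24.4453
  UI, macOS: 79×78/265 = 23.2528
  UI, Linux: 79×105/265 = 31.3019
  Network, Windows: 101×82/265 = 31.2528
  Network, macOS: 101×78/265 = 29.7283
  Network, Linux: 101×105/265 = 40.0189
  Storage, Windows: 85×82/265 = 26.3019
  Storage, macOS: 85×78/265 = 25.0189
  Storage, Linux: 85×105/265 = 33.6792
Contributions (O − E)²/E:
  (35 − 24.4453)²/24.4453 = 4.5572
  (18 − 23.2528)²/23.2528 = 1.1866
  (26 − 31.3019)²/31.3019 = 0.8980
  (31 − 31.2528)²/31.2528 = 0.0020
  (31 − 29.7283)²/29.7283 = 0.0544
  (39 − 40.0189)²/40.0189 = 0.0259
  (16 − 26.3019)²/26.3019 = 4.0350
  (29 − 25.0189)²/25.0189 = 0.6335
  (40 − 33.6792)²/33.6792 = 1.1863
χ² = 4.5572 + 1.1866 + 0.8980 + 0.0020 + 0.0544 + 0.0259 + 4.0350 + 0.6335 + 1.1863 = 12.579

12.579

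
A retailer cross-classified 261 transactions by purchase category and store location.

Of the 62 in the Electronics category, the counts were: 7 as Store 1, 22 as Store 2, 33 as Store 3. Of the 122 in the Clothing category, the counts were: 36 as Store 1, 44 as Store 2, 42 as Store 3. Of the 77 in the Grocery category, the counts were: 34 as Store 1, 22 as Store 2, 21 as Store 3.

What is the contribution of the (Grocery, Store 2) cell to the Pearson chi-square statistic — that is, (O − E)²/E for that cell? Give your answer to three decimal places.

Row total (Grocery) = 77; column total (Store 2) = 88; N = 261.
Expected count E = 77 × 88 / 261 = 25.9617.
Contribution = (O − E)²/E = (22 − 25.9617)² / 25.9617 = 0.605.

0.605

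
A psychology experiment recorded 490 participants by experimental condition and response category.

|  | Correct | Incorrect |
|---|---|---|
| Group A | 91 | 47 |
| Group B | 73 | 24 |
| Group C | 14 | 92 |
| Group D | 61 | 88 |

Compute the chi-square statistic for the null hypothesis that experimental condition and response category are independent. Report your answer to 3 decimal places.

100.837

Row totals: 138, 97, 106, 149. Column totals: 239, 251. Grand total N = 490.
Expected counts (row total × column total / N):
  Group A, Correct: 138×239/490 = 67.3102
  Group A, Incorrect: 138×251/490 = 70.6898
  Group B, Correct: 97×239/490 = 47.3122
  Group B, Incorrect: 97×251/490 = 49.6878
  Group C, Correct: 106×239/490 = 51.7020
  Group C, Incorrect: 106×251/490 = 54.2980
  Group D, Correct: 149×239/490 = 72.6755
  Group D, Incorrect: 149×251/490 = 76.3245
Contributions (O − E)²/E:
  (91 − 67.3102)²/67.3102 = 8.3376
  (47 − 70.6898)²/70.6898 = 7.9390
  (73 − 47.3122)²/47.3122 = 13.9470
  (24 − 49.6878)²/49.6878 = 13.2802
  (14 − 51.7020)²/51.7020 = 27.4930
  (92 − 54.2980)²/54.2980 = 26.1785
  (61 − 72.6755)²/72.6755 = 1.8757
  (88 − 76.3245)²/76.3245 = 1.7860
χ² = 8.3376 + 7.9390 + 13.9470 + 13.2802 + 27.4930 + 26.1785 + 1.8757 + 1.7860 = 100.837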